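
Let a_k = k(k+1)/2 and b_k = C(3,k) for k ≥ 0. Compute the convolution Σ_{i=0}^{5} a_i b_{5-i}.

66

The convolution is the x^5 coefficient of A(x)B(x).
Σ = 0·0 + 1·0 + 3·1 + 6·3 + 10·3 + 15·1 = 66.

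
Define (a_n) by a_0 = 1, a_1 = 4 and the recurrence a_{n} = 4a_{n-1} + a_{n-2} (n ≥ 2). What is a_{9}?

416020

The ordinary generating function has denominator 1 - 4t - t^2.
Iterating the recurrence: a_0,…,a_{9} = 1, 4, 17, 72, 305, 1292, 5473, 23184, 98209, 416020.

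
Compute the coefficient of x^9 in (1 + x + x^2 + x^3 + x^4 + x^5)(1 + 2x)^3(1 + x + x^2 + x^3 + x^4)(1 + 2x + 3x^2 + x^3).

804

(1 + x + x^2 + x^3 + x^4 + x^5) has coefficients 1,1,1,1,1,1 for degrees 0…5.
(1 + 2x)^3 has coefficients 1,6,12,8,0,0,0,0,0,0 for degrees 0…9.
Multiplying by (1 + x + x^2 + x^3 + x^4) gives running coefficients 1,7,19,27,27,26,20,8,0,0 for degrees 0…9.
Finally multiplying by (1 + 2x + 3x^2 + x^3), the product of all factors after the first has coefficients 1,9,36,87,145,180,180,153,102,44 for degrees 0…9.
[x^9] = 1·44 + 1·102 + 1·153 + 1·180 + 1·180 + 1·145 = 804.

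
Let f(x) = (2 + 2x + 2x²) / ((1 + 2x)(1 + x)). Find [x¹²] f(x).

The denominator gives the recurrence a_n = −3a_(n−1) − 2a_(n−2) for n ≥ 3; the numerator fixes a_0 = 2, a_1 = -4, a_2 = 10.
Iterating: 2, -4, 10, -22, 46, -94, 190, -382, 766, -1534, 3070, -6142, 12286, so a_12 = 12286.

12286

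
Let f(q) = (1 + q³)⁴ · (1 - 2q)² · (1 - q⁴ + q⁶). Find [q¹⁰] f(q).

-38

(1 + q³)⁴ has coefficients 1,0,0,4,0,0,6,0,0,4,0 for degrees 0…10.
(1 - 2q)² has coefficients 1,-4,4,0,0,0,0,0,0,0,0 for degrees 0…10.
Finally multiplying by (1 - q⁴ + q⁶), the product of all factors after the first has coefficients 1,-4,4,0,-1,4,-3,-4,4,0,0 for degrees 0…10.
[q¹⁰] = 1·0 + 4·(-4) + 6·(-1) + 4·(-4) = -38.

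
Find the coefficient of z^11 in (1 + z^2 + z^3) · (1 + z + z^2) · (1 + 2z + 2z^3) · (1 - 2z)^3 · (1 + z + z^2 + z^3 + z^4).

-46

(1 + z^2 + z^3) has coefficients 1,0,1,1 for degrees 0…3.
(1 + z + z^2) has coefficients 1,1,1,0,0,0,0,0,0,0,0,0 for degrees 0…11.
Multiplying by (1 + 2z + 2z^3) gives running coefficients 1,3,3,4,2,2,0,0,0,0,0,0 for degrees 0…11.
Multiplying by (1 - 2z)^3 gives running coefficients 1,-3,-3,14,-10,14,-20,8,-16,0,0,0 for degrees 0…11.
Finally multiplying by (1 + z + z^2 + z^3 + z^4), the product of all factors after the first has coefficients 1,-2,-5,9,-1,12,-5,6,-24,-14,-28,-8 for degrees 0…11.
[z^11] = 1·(-8) + 1·(-14) + 1·(-24) = -46.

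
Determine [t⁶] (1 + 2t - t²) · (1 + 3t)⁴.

(1 + 2t - t²) has coefficients 1,2,-1 for degrees 0…2.
(1 + 3t)⁴ has coefficients 1,12,54,108,81,0,0 for degrees 0…6.
[t⁶] = 1·0 + 2·0 − 1·81 = -81.

-81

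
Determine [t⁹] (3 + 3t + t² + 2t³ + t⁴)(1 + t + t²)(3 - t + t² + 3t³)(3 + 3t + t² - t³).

31

(3 + 3t + t² + 2t³ + t⁴) has coefficients 3,3,1,2,1 for degrees 0…4.
(1 + t + t²) has coefficients 1,1,1,0,0,0,0,0,0,0 for degrees 0…9.
Multiplying by (3 - t + t² + 3t³) gives running coefficients 3,2,3,3,4,3,0,0,0,0 for degrees 0…9.
Finally multiplying by (3 + 3t + t² - t³), the product of all factors after the first has coefficients 9,15,18,17,22,21,10,-1,-3,0 for degrees 0…9.
[t⁹] = 3·0 + 3·(-3) + 1·(-1) + 2·10 + 1·21 = 31.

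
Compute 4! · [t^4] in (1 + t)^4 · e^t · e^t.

648

The EGF product rule gives c_4 = Σ_{k_1+k_2+k_3=4} C(4; k_1,k_2,k_3) · ∏ g_i(k_i), where (1+t)^4 gives the falling factorial (4)_k; e^t gives (1)^k; e^t gives (1)^k.
g_1(k) for k = 0…4: 1, 4, 12, 24, 24.
g_2(k) for k = 0…4: 1, 1, 1, 1, 1.
g_3(k) for k = 0…4: 1, 1, 1, 1, 1.
First combine the last two factors: h(k) = Σ_j C(k,j)·g_2(j)·g_3(k−j) for k = 0…4: 1, 2, 4, 8, 16.
c_4 = Σ_k C(4,k)·g_1(k)·h(4−k) = 1·1·16 + 4·4·8 + 6·12·4 + 4·24·2 + 1·24·1 = 16 + 128 + 288 + 192 + 24 = 648.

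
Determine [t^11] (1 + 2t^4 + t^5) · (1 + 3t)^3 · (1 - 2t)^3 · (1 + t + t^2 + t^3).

(1 + 2t^4 + t^5) has coefficients 1,0,0,0,2,1 for degrees 0…5.
(1 + 3t)^3 has coefficients 1,9,27,27,0,0,0,0,0,0,0,0 for degrees 0…11.
Multiplying by (1 - 2t)^3 gives running coefficients 1,3,-15,-35,90,108,-216,0,0,0,0,0 for degrees 0…11.
Finally multiplying by (1 + t + t^2 + t^3), the product of all factors after the first has coefficients 1,4,-11,-46,43,148,-53,-18,-108,-216,0,0 for degrees 0…11.
[t^11] = 1·0 + 2·(-18) + 1·(-53) = -89.

-89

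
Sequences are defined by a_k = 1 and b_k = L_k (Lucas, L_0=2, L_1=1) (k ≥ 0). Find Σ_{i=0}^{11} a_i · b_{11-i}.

520

This is [x^11] in the product of the two ordinary generating functions.
Σ = 1·199 + 1·123 + 1·76 + 1·47 + 1·29 + 1·18 + 1·11 + 1·7 + 1·4 + 1·3 + 1·1 + 1·2 = 520.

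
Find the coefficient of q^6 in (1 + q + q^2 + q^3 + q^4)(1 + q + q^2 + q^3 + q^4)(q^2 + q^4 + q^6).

9

(1 + q + q^2 + q^3 + q^4) has coefficients 1,1,1,1,1 for degrees 0…4.
(1 + q + q^2 + q^3 + q^4) has coefficients 1,1,1,1,1,0,0 for degrees 0…6.
Finally multiplying by (q^2 + q^4 + q^6), the product of all factors after the first has coefficients 0,0,1,1,2,2,3 for degrees 0…6.
[q^6] = 1·3 + 1·2 + 1·2 + 1·1 + 1·1 = 9.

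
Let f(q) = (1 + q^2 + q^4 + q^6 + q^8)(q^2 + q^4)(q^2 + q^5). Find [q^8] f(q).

(1 + q^2 + q^4 + q^6 + q^8) has coefficients 1,0,1,0,1,0,1,0,1 for degrees 0…8.
(q^2 + q^4) has coefficients 0,0,1,0,1,0,0,0,0 for degrees 0…8.
Finally multiplying by (q^2 + q^5), the product of all factors after the first has coefficients 0,0,0,0,1,0,1,1,0 for degrees 0…8.
[q^8] = 1·0 + 1·1 + 1·1 + 1·0 + 1·0 = 2.

2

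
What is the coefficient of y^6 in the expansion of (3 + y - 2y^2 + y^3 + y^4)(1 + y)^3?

(3 + y - 2y^2 + y^3 + y^4) has coefficients 3,1,-2,1,1 for degrees 0…4.
(1 + y)^3 has coefficients 1,3,3,1,0,0,0 for degrees 0…6.
[y^6] = 3·0 + 1·0 − 2·0 + 1·1 + 1·3 = 4.

4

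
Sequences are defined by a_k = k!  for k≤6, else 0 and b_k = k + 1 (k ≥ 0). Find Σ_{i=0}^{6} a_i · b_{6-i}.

Write out a_i and b_{6-i} for i = 0,…,6 and sum the products.
Σ = 1·7 + 1·6 + 2·5 + 6·4 + 24·3 + 120·2 + 720·1 = 1079.

1079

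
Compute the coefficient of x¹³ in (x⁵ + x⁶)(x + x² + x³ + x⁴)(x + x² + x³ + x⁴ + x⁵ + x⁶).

(x⁵ + x⁶) has coefficients 0,0,0,0,0,1,1 for degrees 0…6.
(x + x² + x³ + x⁴) has coefficients 0,1,1,1,1,0,0,0,0,0,0,0,0,0 for degrees 0…13.
Finally multiplying by (x + x² + x³ + x⁴ + x⁵ + x⁶), the product of all factors after the first has coefficients 0,0,1,2,3,4,4,4,3,2,1,0,0,0 for degrees 0…13.
[x¹³] = 1·3 + 1·4 = 7.

7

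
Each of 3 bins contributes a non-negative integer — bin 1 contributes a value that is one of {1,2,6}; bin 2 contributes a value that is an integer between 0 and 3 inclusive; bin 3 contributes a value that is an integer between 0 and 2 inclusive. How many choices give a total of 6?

4

The generating function for the choices is (x + x² + x⁶)·(1 + x + x² + x³)·(1 + x + x²); the count is [x⁶].
(x + x² + x⁶) has coefficients 0,1,1,0,0,0,1 for degrees 0…6.
(1 + x + x² + x³) has coefficients 1,1,1,1,0,0,0 for degrees 0…6.
Finally multiplying by (1 + x + x²), the product of all factors after the first has coefficients 1,2,3,3,2,1,0 for degrees 0…6.
[x⁶] = 1·1 + 1·2 + 1·1 = 4.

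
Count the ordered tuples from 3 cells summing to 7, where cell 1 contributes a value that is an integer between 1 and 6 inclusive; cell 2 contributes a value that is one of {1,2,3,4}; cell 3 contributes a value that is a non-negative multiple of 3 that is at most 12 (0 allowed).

The generating function for the choices is (y + y² + y³ + y⁴ + y⁵ + y⁶)·(y + y² + y³ + y⁴)·(1 + y³ + y⁶ + y⁹ + y¹²); the count is [y⁷].
(y + y² + y³ + y⁴ + y⁵ + y⁶) has coefficients 0,1,1,1,1,1,1 for degrees 0…6.
(y + y² + y³ + y⁴) has coefficients 0,1,1,1,1,0,0,0 for degrees 0…7.
Finally multiplying by (1 + y³ + y⁶ + y⁹ + y¹²), the product of all factors after the first has coefficients 0,1,1,1,2,1,1,2 for degrees 0…7.
[y⁷] = 1·1 + 1·1 + 1·2 + 1·1 + 1·1 + 1·1 = 7.

7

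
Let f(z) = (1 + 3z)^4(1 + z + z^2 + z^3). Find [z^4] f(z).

(1 + 3z)^4 has coefficients 1,12,54,108,81 for degrees 0…4.
(1 + z + z^2 + z^3) has coefficients 1,1,1,1,0 for degrees 0…4.
[z^4] = 1·0 + 12·1 + 54·1 + 108·1 + 81·1 = 255.

255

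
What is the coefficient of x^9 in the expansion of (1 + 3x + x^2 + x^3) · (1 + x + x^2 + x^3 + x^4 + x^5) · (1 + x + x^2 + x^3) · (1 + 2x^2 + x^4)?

69

(1 + 3x + x^2 + x^3) has coefficients 1,3,1,1 for degrees 0…3.
(1 + x + x^2 + x^3 + x^4 + x^5) has coefficients 1,1,1,1,1,1,0,0,0,0 for degrees 0…9.
Multiplying by (1 + x + x^2 + x^3) gives running coefficients 1,2,3,4,4,4,3,2,1,0 for degrees 0…9.
Finally multiplying by (1 + 2x^2 + x^4), the product of all factors after the first has coefficients 1,2,5,8,11,14,14,14,11,8 for degrees 0…9.
[x^9] = 1·8 + 3·11 + 1·14 + 1·14 = 69.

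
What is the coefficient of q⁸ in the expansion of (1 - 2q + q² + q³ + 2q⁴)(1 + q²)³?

(1 - 2q + q² + q³ + 2q⁴) has coefficients 1,-2,1,1,2 for degrees 0…4.
(1 + q²)³ has coefficients 1,0,3,0,3,0,1,0,0 for degrees 0…8.
[q⁸] = 1·0 − 2·0 + 1·1 + 1·0 + 2·3 = 7.

7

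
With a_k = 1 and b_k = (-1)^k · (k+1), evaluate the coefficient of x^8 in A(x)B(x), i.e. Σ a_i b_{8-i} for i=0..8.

This is [x^8] in the product of the two ordinary generating functions.
Σ = 1·9 + 1·(-8) + 1·7 + 1·(-6) + 1·5 + 1·(-4) + 1·3 + 1·(-2) + 1·1 = 5.

5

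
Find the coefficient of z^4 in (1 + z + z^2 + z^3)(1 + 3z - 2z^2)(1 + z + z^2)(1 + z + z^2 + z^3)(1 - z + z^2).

17

(1 + z + z^2 + z^3) has coefficients 1,1,1,1 for degrees 0…3.
(1 + 3z - 2z^2) has coefficients 1,3,-2,0,0 for degrees 0…4.
Multiplying by (1 + z + z^2) gives running coefficients 1,4,2,1,-2 for degrees 0…4.
Multiplying by (1 + z + z^2 + z^3) gives running coefficients 1,5,7,8,5 for degrees 0…4.
Finally multiplying by (1 - z + z^2), the product of all factors after the first has coefficients 1,4,3,6,4 for degrees 0…4.
[z^4] = 1·4 + 1·6 + 1·3 + 1·4 = 17.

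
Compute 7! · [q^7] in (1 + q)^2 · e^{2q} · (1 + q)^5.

The EGF product rule gives c_7 = Σ_{k_1+k_2+k_3=7} C(7; k_1,k_2,k_3) · ∏ g_i(k_i), where (1+q)^2 gives the falling factorial (2)_k; e^{2q} gives (2)^k; (1+q)^5 gives the falling factorial (5)_k.
g_1(k) for k = 0…7: 1, 2, 2, 0, 0, 0, 0, 0.
g_2(k) for k = 0…7: 1, 2, 4, 8, 16, 32, 64, 128.
g_3(k) for k = 0…7: 1, 5, 20, 60, 120, 120, 0, 0.
First combine the last two factors: h(k) = Σ_j C(k,j)·g_2(j)·g_3(k−j) for k = 0…7: 1, 7, 44, 248, 1256, 5752, 24064, 93088.
c_7 = Σ_k C(7,k)·g_1(k)·h(7−k) = 1·1·93088 + 7·2·24064 + 21·2·5752 = 93088 + 336896 + 241584 = 671568.

671568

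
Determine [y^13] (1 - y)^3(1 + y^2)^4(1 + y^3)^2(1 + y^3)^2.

(1 - y)^3 has coefficients 1,-3,3,-1 for degrees 0…3.
(1 + y^2)^4 has coefficients 1,0,4,0,6,0,4,0,1,0,0,0,0,0 for degrees 0…13.
Multiplying by (1 + y^3)^2 gives running coefficients 1,0,4,2,6,8,5,12,5,8,6,2,4,0 for degrees 0…13.
Finally multiplying by (1 + y^3)^2, the product of all factors after the first has coefficients 1,0,4,4,6,16,10,24,25,20,36,20,25,24 for degrees 0…13.
[y^13] = 1·24 − 3·25 + 3·20 − 1·36 = -27.

-27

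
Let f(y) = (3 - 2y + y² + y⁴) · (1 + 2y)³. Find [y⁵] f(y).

14

(3 - 2y + y² + y⁴) has coefficients 3,-2,1,0,1 for degrees 0…4.
(1 + 2y)³ has coefficients 1,6,12,8,0,0 for degrees 0…5.
[y⁵] = 3·0 − 2·0 + 1·8 + 1·6 = 14.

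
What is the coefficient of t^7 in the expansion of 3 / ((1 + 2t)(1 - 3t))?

Partial fractions give a closed form: a_n = (6/5)·(-2)^n + (9/5)·3^n.
At n = 7: a_7 = 3783.

3783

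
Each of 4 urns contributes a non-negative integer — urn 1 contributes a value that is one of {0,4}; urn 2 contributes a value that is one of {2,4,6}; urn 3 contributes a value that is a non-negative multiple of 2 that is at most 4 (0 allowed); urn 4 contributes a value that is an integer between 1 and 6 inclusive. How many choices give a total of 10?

The generating function for the choices is (1 + t⁴)·(t² + t⁴ + t⁶)·(1 + t² + t⁴)·(t + t² + t³ + t⁴ + t⁵ + t⁶); the count is [t¹⁰].
(1 + t⁴) has coefficients 1,0,0,0,1 for degrees 0…4.
(t² + t⁴ + t⁶) has coefficients 0,0,1,0,1,0,1,0,0,0,0 for degrees 0…10.
Multiplying by (1 + t² + t⁴) gives running coefficients 0,0,1,0,2,0,3,0,2,0,1 for degrees 0…10.
Finally multiplying by (t + t² + t³ + t⁴ + t⁵ + t⁶), the product of all factors after the first has coefficients 0,0,0,1,1,3,3,6,6,7,7 for degrees 0…10.
[t¹⁰] = 1·7 + 1·3 = 10.

10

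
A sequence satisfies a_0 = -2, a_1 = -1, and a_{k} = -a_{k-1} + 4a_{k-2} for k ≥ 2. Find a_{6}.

The ordinary generating function has denominator 1 + y - 4y^2.
Iterating the recurrence: a_0,…,a_{6} = -2, -1, -7, 3, -31, 43, -167.

-167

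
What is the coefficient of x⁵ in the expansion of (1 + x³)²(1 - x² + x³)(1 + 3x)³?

(1 + x³)² has coefficients 1,0,0,2,0,0 for degrees 0…5.
(1 - x² + x³) has coefficients 1,0,-1,1,0,0 for degrees 0…5.
Finally multiplying by (1 + 3x)³, the product of all factors after the first has coefficients 1,9,26,19,-18,0 for degrees 0…5.
[x⁵] = 1·0 + 2·26 = 52.

52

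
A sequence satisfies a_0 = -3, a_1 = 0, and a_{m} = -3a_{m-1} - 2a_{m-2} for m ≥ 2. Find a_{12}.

12282

The ordinary generating function has denominator 1 + 3z + 2z^2.
Iterating the recurrence: a_0,…,a_{12} = -3, 0, 6, -18, 42, -90, 186, -378, 762, -1530, 3066, -6138, 12282.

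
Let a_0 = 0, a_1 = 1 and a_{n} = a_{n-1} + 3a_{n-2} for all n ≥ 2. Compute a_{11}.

The ordinary generating function has denominator 1 - x - 3x^2.
Iterating the recurrence: a_0,…,a_{11} = 0, 1, 1, 4, 7, 19, 40, 97, 217, 508, 1159, 2683.

2683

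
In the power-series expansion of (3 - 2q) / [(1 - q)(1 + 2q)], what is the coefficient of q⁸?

683

Partial fractions give a closed form: a_n = (1/3)·1^n + (8/3)·(-2)^n.
At n = 8: a_8 = 683.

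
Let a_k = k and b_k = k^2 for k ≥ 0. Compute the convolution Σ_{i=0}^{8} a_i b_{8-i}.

336

This is [x^8] in the product of the two ordinary generating functions.
Σ = 0·64 + 1·49 + 2·36 + 3·25 + 4·16 + 5·9 + 6·4 + 7·1 + 8·0 = 336.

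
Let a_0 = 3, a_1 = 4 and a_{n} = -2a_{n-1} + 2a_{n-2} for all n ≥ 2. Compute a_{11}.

32960

The ordinary generating function has denominator 1 + 2q - 2q^2.
Iterating the recurrence: a_0,…,a_{11} = 3, 4, -2, 12, -28, 80, -216, 592, -1616, 4416, -12064, 32960.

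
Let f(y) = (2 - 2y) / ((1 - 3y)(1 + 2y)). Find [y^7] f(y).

1596

The denominator gives the recurrence a_n = a_(n−1) + 6a_(n−2) for n ≥ 3; the numerator fixes a_0 = 2, a_1 = 0, a_2 = 12.
Iterating: 2, 0, 12, 12, 84, 156, 660, 1596, so a_7 = 1596.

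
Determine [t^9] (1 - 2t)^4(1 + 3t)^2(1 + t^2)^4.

-994

(1 - 2t)^4 has coefficients 1,-8,24,-32,16 for degrees 0…4.
(1 + 3t)^2 has coefficients 1,6,9,0,0,0,0,0,0,0 for degrees 0…9.
Finally multiplying by (1 + t^2)^4, the product of all factors after the first has coefficients 1,6,13,24,42,36,58,24,37,6 for degrees 0…9.
[t^9] = 1·6 − 8·37 + 24·24 − 32·58 + 16·36 = -994.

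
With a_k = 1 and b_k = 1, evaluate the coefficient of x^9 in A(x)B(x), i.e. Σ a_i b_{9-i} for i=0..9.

10

Write out a_i and b_{9-i} for i = 0,…,9 and sum the products.
Σ = 1·1 + 1·1 + 1·1 + 1·1 + 1·1 + 1·1 + 1·1 + 1·1 + 1·1 + 1·1 = 10.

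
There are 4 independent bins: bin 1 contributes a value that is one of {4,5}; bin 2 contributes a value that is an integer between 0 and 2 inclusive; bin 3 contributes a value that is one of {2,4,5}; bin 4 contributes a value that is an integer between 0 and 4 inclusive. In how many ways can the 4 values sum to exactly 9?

10

The generating function for the choices is (z⁴ + z⁵)·(1 + z + z²)·(z² + z⁴ + z⁵)·(1 + z + z² + z³ + z⁴); the count is [z⁹].
(z⁴ + z⁵) has coefficients 0,0,0,0,1,1 for degrees 0…5.
(1 + z + z²) has coefficients 1,1,1,0,0,0,0,0,0,0 for degrees 0…9.
Multiplying by (z² + z⁴ + z⁵) gives running coefficients 0,0,1,1,2,2,2,1,0,0 for degrees 0…9.
Finally multiplying by (1 + z + z² + z³ + z⁴), the product of all factors after the first has coefficients 0,0,1,2,4,6,8,8,7,5 for degrees 0…9.
[z⁹] = 1·6 + 1·4 = 10.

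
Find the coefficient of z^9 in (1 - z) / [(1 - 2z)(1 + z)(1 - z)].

Partial fractions give a closed form: a_n = (2/3)·2^n + (1/3)·(-1)^n.
At n = 9: a_9 = 341.

341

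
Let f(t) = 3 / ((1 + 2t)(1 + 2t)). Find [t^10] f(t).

33792

The denominator gives the recurrence a_n = −4a_(n−1) − 4a_(n−2) for n ≥ 2; the numerator fixes a_0 = 3, a_1 = -12.
Iterating: 3, -12, 36, -96, 240, -576, 1344, -3072, 6912, -15360, 33792, so a_10 = 33792.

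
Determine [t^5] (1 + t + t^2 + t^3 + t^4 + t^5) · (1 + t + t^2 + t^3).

(1 + t + t^2 + t^3 + t^4 + t^5) has coefficients 1,1,1,1,1,1 for degrees 0…5.
(1 + t + t^2 + t^3) has coefficients 1,1,1,1,0,0 for degrees 0…5.
[t^5] = 1·0 + 1·0 + 1·1 + 1·1 + 1·1 + 1·1 = 4.

4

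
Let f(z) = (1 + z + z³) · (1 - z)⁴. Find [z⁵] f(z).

7

(1 + z + z³) has coefficients 1,1,0,1 for degrees 0…3.
(1 - z)⁴ has coefficients 1,-4,6,-4,1,0 for degrees 0…5.
[z⁵] = 1·0 + 1·1 + 1·6 = 7.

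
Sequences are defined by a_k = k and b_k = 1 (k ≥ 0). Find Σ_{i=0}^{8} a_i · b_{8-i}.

The convolution is the t^8 coefficient of A(t)B(t).
Σ = 0·1 + 1·1 + 2·1 + 3·1 + 4·1 + 5·1 + 6·1 + 7·1 + 8·1 = 36.

36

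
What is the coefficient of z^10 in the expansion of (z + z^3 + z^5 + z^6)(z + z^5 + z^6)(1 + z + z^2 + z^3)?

5

(z + z^3 + z^5 + z^6) has coefficients 0,1,0,1,0,1,1 for degrees 0…6.
(z + z^5 + z^6) has coefficients 0,1,0,0,0,1,1,0,0,0,0 for degrees 0…10.
Finally multiplying by (1 + z + z^2 + z^3), the product of all factors after the first has coefficients 0,1,1,1,1,1,2,2,2,1,0 for degrees 0…10.
[z^10] = 1·1 + 1·2 + 1·1 + 1·1 = 5.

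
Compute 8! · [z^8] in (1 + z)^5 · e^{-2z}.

The EGF product rule gives c_8 = Σ_{k_1+k_2=8} C(8; k_1,k_2) · ∏ g_i(k_i), where (1+z)^5 gives the falling factorial (5)_k; e^{-2z} gives (-2)^k.
g_1(k) for k = 0…8: 1, 5, 20, 60, 120, 120, 0, 0, 0.
g_2(k) for k = 0…8: 1, -2, 4, -8, 16, -32, 64, -128, 256.
c_8 = Σ_k C(8,k)·g_1(k)·g_2(8−k) = 1·1·256 + 8·5·(-128) + 28·20·64 + 56·60·(-32) + 70·120·16 + 56·120·(-8) = 256 − 5120 + 35840 − 107520 + 134400 − 53760 = 4096.

4096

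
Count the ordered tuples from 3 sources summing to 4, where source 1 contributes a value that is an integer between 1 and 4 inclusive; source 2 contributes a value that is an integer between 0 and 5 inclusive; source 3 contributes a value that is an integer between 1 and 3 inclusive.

The generating function for the choices is (t + t^2 + t^3 + t^4)·(1 + t + t^2 + t^3 + t^4 + t^5)·(t + t^2 + t^3); the count is [t^4].
(t + t^2 + t^3 + t^4) has coefficients 0,1,1,1,1 for degrees 0…4.
(1 + t + t^2 + t^3 + t^4 + t^5) has coefficients 1,1,1,1,1 for degrees 0…4.
Finally multiplying by (t + t^2 + t^3), the product of all factors after the first has coefficients 0,1,2,3,3 for degrees 0…4.
[t^4] = 1·3 + 1·2 + 1·1 + 1·0 = 6.

6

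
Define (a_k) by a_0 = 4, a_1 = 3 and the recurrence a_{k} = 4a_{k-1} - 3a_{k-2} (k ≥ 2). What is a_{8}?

-3276

The ordinary generating function has denominator 1 - 4y + 3y^2.
Iterating the recurrence: a_0,…,a_{8} = 4, 3, 0, -9, -36, -117, -360, -1089, -3276.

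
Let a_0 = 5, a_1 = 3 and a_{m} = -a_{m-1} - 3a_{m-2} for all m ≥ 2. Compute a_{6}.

The ordinary generating function has denominator 1 + z + 3z^2.
Iterating the recurrence: a_0,…,a_{6} = 5, 3, -18, 9, 45, -72, -63.

-63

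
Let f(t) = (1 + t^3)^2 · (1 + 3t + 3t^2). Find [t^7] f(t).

(1 + t^3)^2 has coefficients 1,0,0,2,0,0,1 for degrees 0…6.
(1 + 3t + 3t^2) has coefficients 1,3,3,0,0,0,0,0 for degrees 0…7.
[t^7] = 1·0 + 2·0 + 1·3 = 3.

3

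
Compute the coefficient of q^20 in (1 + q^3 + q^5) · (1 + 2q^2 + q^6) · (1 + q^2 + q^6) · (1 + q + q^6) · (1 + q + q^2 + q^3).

11

(1 + q^3 + q^5) has coefficients 1,0,0,1,0,1 for degrees 0…5.
(1 + 2q^2 + q^6) has coefficients 1,0,2,0,0,0,1,0,0,0,0,0,0,0,0,0,0,0,0,0,0 for degrees 0…20.
Multiplying by (1 + q^2 + q^6) gives running coefficients 1,0,3,0,2,0,2,0,3,0,0,0,1,0,0,0,0,0,0,0,0 for degrees 0…20.
Multiplying by (1 + q + q^6) gives running coefficients 1,1,3,3,2,2,3,2,6,3,2,0,3,1,3,0,0,0,1,0,0 for degrees 0…20.
Finally multiplying by (1 + q + q^2 + q^3), the product of all factors after the first has coefficients 1,2,5,8,9,10,10,9,13,14,13,11,8,6,7,7,4,3,1,1,1 for degrees 0…20.
[q^20] = 1·1 + 1·3 + 1·7 = 11.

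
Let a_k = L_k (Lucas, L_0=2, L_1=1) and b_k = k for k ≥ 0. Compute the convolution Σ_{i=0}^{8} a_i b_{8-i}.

187

This is [x^8] in the product of the two ordinary generating functions.
Σ = 2·8 + 1·7 + 3·6 + 4·5 + 7·4 + 11·3 + 18·2 + 29·1 + 47·0 = 187.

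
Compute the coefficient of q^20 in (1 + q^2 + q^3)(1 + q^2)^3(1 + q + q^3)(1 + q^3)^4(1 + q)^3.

259

(1 + q^2 + q^3) has coefficients 1,0,1,1 for degrees 0…3.
(1 + q^2)^3 has coefficients 1,0,3,0,3,0,1,0,0,0,0,0,0,0,0,0,0,0,0,0,0 for degrees 0…20.
Multiplying by (1 + q + q^3) gives running coefficients 1,1,3,4,3,6,1,4,0,1,0,0,0,0,0,0,0,0,0,0,0 for degrees 0…20.
Multiplying by (1 + q^3)^4 gives running coefficients 1,1,3,8,7,18,23,22,42,33,38,48,27,37,27,14,19,6,5,4,0 for degrees 0…20.
Finally multiplying by (1 + q)^3, the product of all factors after the first has coefficients 1,4,9,21,41,66,106,152,195,248,285,303,318,300,267,233,179,132,94,56,33 for degrees 0…20.
[q^20] = 1·33 + 1·94 + 1·132 = 259.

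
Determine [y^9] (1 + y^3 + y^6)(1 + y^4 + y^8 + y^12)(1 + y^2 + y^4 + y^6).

2

(1 + y^3 + y^6) has coefficients 1,0,0,1,0,0,1 for degrees 0…6.
(1 + y^4 + y^8 + y^12) has coefficients 1,0,0,0,1,0,0,0,1,0 for degrees 0…9.
Finally multiplying by (1 + y^2 + y^4 + y^6), the product of all factors after the first has coefficients 1,0,1,0,2,0,2,0,2,0 for degrees 0…9.
[y^9] = 1·0 + 1·2 + 1·0 = 2.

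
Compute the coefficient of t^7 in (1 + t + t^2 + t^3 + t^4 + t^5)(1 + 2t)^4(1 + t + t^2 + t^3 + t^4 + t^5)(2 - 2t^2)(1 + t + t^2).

(1 + t + t^2 + t^3 + t^4 + t^5) has coefficients 1,1,1,1,1,1 for degrees 0…5.
(1 + 2t)^4 has coefficients 1,8,24,32,16,0,0,0 for degrees 0…7.
Multiplying by (1 + t + t^2 + t^3 + t^4 + t^5) gives running coefficients 1,9,33,65,81,81,80,72 for degrees 0…7.
Multiplying by (2 - 2t^2) gives running coefficients 2,18,64,112,96,32,-2,-18 for degrees 0…7.
Finally multiplying by (1 + t + t^2), the product of all factors after the first has coefficients 2,20,84,194,272,240,126,12 for degrees 0…7.
[t^7] = 1·12 + 1·126 + 1·240 + 1·272 + 1·194 + 1·84 = 928.

928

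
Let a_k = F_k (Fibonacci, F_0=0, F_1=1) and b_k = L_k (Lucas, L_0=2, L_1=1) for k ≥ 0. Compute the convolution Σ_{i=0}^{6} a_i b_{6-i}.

Write out a_i and b_{6-i} for i = 0,…,6 and sum the products.
Σ = 0·18 + 1·11 + 1·7 + 2·4 + 3·3 + 5·1 + 8·2 = 56.

56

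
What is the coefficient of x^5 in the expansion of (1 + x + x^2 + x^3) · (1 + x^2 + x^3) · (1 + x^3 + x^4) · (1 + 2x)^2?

37

(1 + x + x^2 + x^3) has coefficients 1,1,1,1 for degrees 0…3.
(1 + x^2 + x^3) has coefficients 1,0,1,1,0,0 for degrees 0…5.
Multiplying by (1 + x^3 + x^4) gives running coefficients 1,0,1,2,1,1 for degrees 0…5.
Finally multiplying by (1 + 2x)^2, the product of all factors after the first has coefficients 1,4,5,6,13,13 for degrees 0…5.
[x^5] = 1·13 + 1·13 + 1·6 + 1·5 = 37.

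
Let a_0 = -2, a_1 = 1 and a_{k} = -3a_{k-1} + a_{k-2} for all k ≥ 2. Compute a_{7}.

The ordinary generating function has denominator 1 + 3q - q^2.
Iterating the recurrence: a_0,…,a_{7} = -2, 1, -5, 16, -53, 175, -578, 1909.

1909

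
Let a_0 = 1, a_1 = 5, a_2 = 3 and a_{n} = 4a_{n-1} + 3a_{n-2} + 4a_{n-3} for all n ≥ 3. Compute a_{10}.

The ordinary generating function has denominator 1 - 4z - 3z^2 - 4z^3.
Iterating the recurrence: a_0,…,a_{10} = 1, 5, 3, 31, 153, 717, 3451, 16567, 79489, 381461, 1830579.

1830579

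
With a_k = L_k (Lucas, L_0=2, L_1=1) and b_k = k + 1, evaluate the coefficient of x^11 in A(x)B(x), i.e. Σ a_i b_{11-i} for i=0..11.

The convolution is the x^11 coefficient of A(x)B(x).
Σ = 2·12 + 1·11 + 3·10 + 4·9 + 7·8 + 11·7 + 18·6 + 29·5 + 47·4 + 76·3 + 123·2 + 199·1 = 1348.

1348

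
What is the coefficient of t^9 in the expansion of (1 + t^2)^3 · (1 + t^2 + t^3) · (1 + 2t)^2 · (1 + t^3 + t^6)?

74

(1 + t^2)^3 has coefficients 1,0,3,0,3,0,1 for degrees 0…6.
(1 + t^2 + t^3) has coefficients 1,0,1,1,0,0,0,0,0,0 for degrees 0…9.
Multiplying by (1 + 2t)^2 gives running coefficients 1,4,5,5,8,4,0,0,0,0 for degrees 0…9.
Finally multiplying by (1 + t^3 + t^6), the product of all factors after the first has coefficients 1,4,5,6,12,9,6,12,9,5 for degrees 0…9.
[t^9] = 1·5 + 3·12 + 3·9 + 1·6 = 74.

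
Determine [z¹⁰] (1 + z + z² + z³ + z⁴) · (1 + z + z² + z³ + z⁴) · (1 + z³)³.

23

(1 + z + z² + z³ + z⁴) has coefficients 1,1,1,1,1 for degrees 0…4.
(1 + z + z² + z³ + z⁴) has coefficients 1,1,1,1,1,0,0,0,0,0,0 for degrees 0…10.
Finally multiplying by (1 + z³)³, the product of all factors after the first has coefficients 1,1,1,4,4,3,6,6,3,4,4 for degrees 0…10.
[z¹⁰] = 1·4 + 1·4 + 1·3 + 1·6 + 1·6 = 23.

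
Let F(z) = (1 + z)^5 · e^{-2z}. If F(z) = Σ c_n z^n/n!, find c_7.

The EGF product rule gives c_7 = Σ_{k_1+k_2=7} C(7; k_1,k_2) · ∏ g_i(k_i), where (1+z)^5 gives the falling factorial (5)_k; e^{-2z} gives (-2)^k.
g_1(k) for k = 0…7: 1, 5, 20, 60, 120, 120, 0, 0.
g_2(k) for k = 0…7: 1, -2, 4, -8, 16, -32, 64, -128.
c_7 = Σ_k C(7,k)·g_1(k)·g_2(7−k) = 1·1·(-128) + 7·5·64 + 21·20·(-32) + 35·60·16 + 35·120·(-8) + 21·120·4 = −128 + 2240 − 13440 + 33600 − 33600 + 10080 = -1248.

-1248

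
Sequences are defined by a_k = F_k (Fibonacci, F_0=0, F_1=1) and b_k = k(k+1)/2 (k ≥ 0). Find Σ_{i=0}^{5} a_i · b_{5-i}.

25

Write out a_i and b_{5-i} for i = 0,…,5 and sum the products.
Σ = 0·15 + 1·10 + 1·6 + 2·3 + 3·1 + 5·0 = 25.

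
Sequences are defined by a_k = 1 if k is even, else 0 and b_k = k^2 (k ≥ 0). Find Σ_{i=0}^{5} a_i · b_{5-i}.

35

The convolution is the x^5 coefficient of A(x)B(x).
Σ = 1·25 + 0·16 + 1·9 + 0·4 + 1·1 + 0·0 = 35.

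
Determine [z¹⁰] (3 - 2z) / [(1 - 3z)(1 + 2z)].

The denominator gives the recurrence a_n = a_(n−1) + 6a_(n−2) for n ≥ 3; the numerator fixes a_0 = 3, a_1 = 1, a_2 = 19.
Iterating: 3, 1, 19, 25, 139, 289, 1123, 2857, 9595, 26737, 84307, so a_10 = 84307.

84307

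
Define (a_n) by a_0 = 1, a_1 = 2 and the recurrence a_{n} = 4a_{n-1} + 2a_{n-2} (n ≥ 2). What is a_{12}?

The ordinary generating function has denominator 1 - 4q - 2q^2.
Iterating the recurrence: a_0,…,a_{12} = 1, 2, 10, 44, 196, 872, 3880, 17264, 76816, 341792, 1520800, 6766784, 30108736.

30108736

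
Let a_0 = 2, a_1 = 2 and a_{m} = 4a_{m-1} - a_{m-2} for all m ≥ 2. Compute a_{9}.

59362

The ordinary generating function has denominator 1 - 4z + z^2.
Iterating the recurrence: a_0,…,a_{9} = 2, 2, 6, 22, 82, 306, 1142, 4262, 15906, 59362.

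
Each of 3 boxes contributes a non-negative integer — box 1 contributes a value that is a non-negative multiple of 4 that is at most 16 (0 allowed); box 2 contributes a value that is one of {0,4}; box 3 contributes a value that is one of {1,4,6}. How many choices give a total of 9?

The generating function for the choices is (1 + z^4 + z^8 + z^12 + z^16)·(1 + z^4)·(z + z^4 + z^6); the count is [z^9].
(1 + z^4 + z^8 + z^12 + z^16) has coefficients 1,0,0,0,1,0,0,0,1,0 for degrees 0…9.
(1 + z^4) has coefficients 1,0,0,0,1,0,0,0,0,0 for degrees 0…9.
Finally multiplying by (z + z^4 + z^6), the product of all factors after the first has coefficients 0,1,0,0,1,1,1,0,1,0 for degrees 0…9.
[z^9] = 1·0 + 1·1 + 1·1 = 2.

2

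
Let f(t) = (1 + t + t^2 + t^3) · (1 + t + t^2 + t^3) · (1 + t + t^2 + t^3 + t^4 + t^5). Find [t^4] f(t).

(1 + t + t^2 + t^3) has coefficients 1,1,1,1 for degrees 0…3.
(1 + t + t^2 + t^3) has coefficients 1,1,1,1,0 for degrees 0…4.
Finally multiplying by (1 + t + t^2 + t^3 + t^4 + t^5), the product of all factors after the first has coefficients 1,2,3,4,4 for degrees 0…4.
[t^4] = 1·4 + 1·4 + 1·3 + 1·2 = 13.

13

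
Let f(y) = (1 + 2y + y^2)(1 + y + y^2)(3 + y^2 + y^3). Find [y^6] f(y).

(1 + 2y + y^2) has coefficients 1,2,1 for degrees 0…2.
(1 + y + y^2) has coefficients 1,1,1,0,0,0,0 for degrees 0…6.
Finally multiplying by (3 + y^2 + y^3), the product of all factors after the first has coefficients 3,3,4,2,2,1,0 for degrees 0…6.
[y^6] = 1·0 + 2·1 + 1·2 = 4.

4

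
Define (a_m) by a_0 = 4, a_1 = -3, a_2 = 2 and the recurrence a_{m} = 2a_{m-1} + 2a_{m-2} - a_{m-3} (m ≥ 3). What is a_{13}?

The ordinary generating function has denominator 1 - 2q - 2q^2 + q^3.
Iterating the recurrence: a_0,…,a_{13} = 4, -3, 2, -6, -5, -24, -52, -147, -374, -990, -2581, -6768, -17708, -46371.

-46371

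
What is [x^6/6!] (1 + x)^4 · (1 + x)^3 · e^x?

The EGF product rule gives c_6 = Σ_{k_1+k_2+k_3=6} C(6; k_1,k_2,k_3) · ∏ g_i(k_i), where (1+x)^4 gives the falling factorial (4)_k; (1+x)^3 gives the falling factorial (3)_k; e^x gives (1)^k.
g_1(k) for k = 0…6: 1, 4, 12, 24, 24, 0, 0.
g_2(k) for k = 0…6: 1, 3, 6, 6, 0, 0, 0.
g_3(k) for k = 0…6: 1, 1, 1, 1, 1, 1, 1.
First combine the last two factors: h(k) = Σ_j C(k,j)·g_2(j)·g_3(k−j) for k = 0…6: 1, 4, 13, 34, 73, 136, 229.
c_6 = Σ_k C(6,k)·g_1(k)·h(6−k) = 1·1·229 + 6·4·136 + 15·12·73 + 20·24·34 + 15·24·13 = 229 + 3264 + 13140 + 16320 + 4680 = 37633.

37633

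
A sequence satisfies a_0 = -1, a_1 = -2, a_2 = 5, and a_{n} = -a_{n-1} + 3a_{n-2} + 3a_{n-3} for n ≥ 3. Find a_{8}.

The ordinary generating function has denominator 1 + q - 3q^2 - 3q^3.
Iterating the recurrence: a_0,…,a_{8} = -1, -2, 5, -14, 23, -50, 77, -158, 239.

239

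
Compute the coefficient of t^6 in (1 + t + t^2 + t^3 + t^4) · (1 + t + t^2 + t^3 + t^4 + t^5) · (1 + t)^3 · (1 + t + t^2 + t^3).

121

(1 + t + t^2 + t^3 + t^4) has coefficients 1,1,1,1,1 for degrees 0…4.
(1 + t + t^2 + t^3 + t^4 + t^5) has coefficients 1,1,1,1,1,1,0 for degrees 0…6.
Multiplying by (1 + t)^3 gives running coefficients 1,4,7,8,8,8,7 for degrees 0…6.
Finally multiplying by (1 + t + t^2 + t^3), the product of all factors after the first has coefficients 1,5,12,20,27,31,31 for degrees 0…6.
[t^6] = 1·31 + 1·31 + 1·27 + 1·20 + 1·12 = 121.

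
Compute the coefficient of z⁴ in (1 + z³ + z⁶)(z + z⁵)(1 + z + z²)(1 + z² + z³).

(1 + z³ + z⁶) has coefficients 1,0,0,1,0 for degrees 0…4.
(z + z⁵) has coefficients 0,1,0,0,0 for degrees 0…4.
Multiplying by (1 + z + z²) gives running coefficients 0,1,1,1,0 for degrees 0…4.
Finally multiplying by (1 + z² + z³), the product of all factors after the first has coefficients 0,1,1,2,2 for degrees 0…4.
[z⁴] = 1·2 + 1·1 = 3.

3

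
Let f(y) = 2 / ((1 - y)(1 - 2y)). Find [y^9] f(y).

2046

The denominator gives the recurrence a_n = 3a_(n−1) − 2a_(n−2) for n ≥ 2; the numerator fixes a_0 = 2, a_1 = 6.
Iterating: 2, 6, 14, 30, 62, 126, 254, 510, 1022, 2046, so a_9 = 2046.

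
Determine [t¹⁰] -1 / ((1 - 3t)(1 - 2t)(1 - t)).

-261625

Partial fractions give a closed form: a_n = (-9/2)·3^n + (4)·2^n + (-1/2)·1^n.
At n = 10: a_10 = -261625.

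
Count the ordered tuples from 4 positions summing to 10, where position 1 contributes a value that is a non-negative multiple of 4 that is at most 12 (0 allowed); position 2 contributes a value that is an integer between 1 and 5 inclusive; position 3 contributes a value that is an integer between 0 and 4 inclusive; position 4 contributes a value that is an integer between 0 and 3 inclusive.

The generating function for the choices is (1 + q^4 + q^8 + q^12)·(q + q^2 + q^3 + q^4 + q^5)·(1 + q + q^2 + q^3 + q^4)·(1 + q + q^2 + q^3); the count is [q^10].
(1 + q^4 + q^8 + q^12) has coefficients 1,0,0,0,1,0,0,0,1,0,0 for degrees 0…10.
(q + q^2 + q^3 + q^4 + q^5) has coefficients 0,1,1,1,1,1,0,0,0,0,0 for degrees 0…10.
Multiplying by (1 + q + q^2 + q^3 + q^4) gives running coefficients 0,1,2,3,4,5,4,3,2,1,0 for degrees 0…10.
Finally multiplying by (1 + q + q^2 + q^3), the product of all factors after the first has coefficients 0,1,3,6,10,14,16,16,14,10,6 for degrees 0…10.
[q^10] = 1·6 + 1·16 + 1·3 = 25.

25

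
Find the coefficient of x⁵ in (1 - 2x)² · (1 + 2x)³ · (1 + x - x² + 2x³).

(1 - 2x)² has coefficients 1,-4,4 for degrees 0…2.
(1 + 2x)³ has coefficients 1,6,12,8,0,0 for degrees 0…5.
Finally multiplying by (1 + x - x² + 2x³), the product of all factors after the first has coefficients 1,7,17,16,8,16 for degrees 0…5.
[x⁵] = 1·16 − 4·8 + 4·16 = 48.

48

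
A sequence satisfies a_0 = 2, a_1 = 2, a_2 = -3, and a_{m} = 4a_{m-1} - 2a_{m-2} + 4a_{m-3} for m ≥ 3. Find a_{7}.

-1008

The ordinary generating function has denominator 1 - 4x + 2x^2 - 4x^3.
Iterating the recurrence: a_0,…,a_{7} = 2, 2, -3, -8, -18, -68, -268, -1008.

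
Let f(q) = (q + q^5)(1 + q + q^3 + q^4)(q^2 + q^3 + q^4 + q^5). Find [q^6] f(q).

(q + q^5) has coefficients 0,1,0,0,0,1 for degrees 0…5.
(1 + q + q^3 + q^4) has coefficients 1,1,0,1,1,0,0 for degrees 0…6.
Finally multiplying by (q^2 + q^3 + q^4 + q^5), the product of all factors after the first has coefficients 0,0,1,2,2,3,3 for degrees 0…6.
[q^6] = 1·3 + 1·0 = 3.

3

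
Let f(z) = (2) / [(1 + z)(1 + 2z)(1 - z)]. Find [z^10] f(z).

The denominator gives the recurrence a_n = −2a_(n−1) + a_(n−2) + 2a_(n−3) for n ≥ 3; the numerator fixes a_0 = 2, a_1 = -4, a_2 = 10.
Iterating: 2, -4, 10, -20, 42, -84, 170, -340, 682, -1364, 2730, so a_10 = 2730.

2730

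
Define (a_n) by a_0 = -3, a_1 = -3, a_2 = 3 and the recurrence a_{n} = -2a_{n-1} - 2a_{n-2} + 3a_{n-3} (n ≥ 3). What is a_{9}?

-417

The ordinary generating function has denominator 1 + 2y + 2y^2 - 3y^3.
Iterating the recurrence: a_0,…,a_{9} = -3, -3, 3, -9, 3, 21, -75, 117, -21, -417.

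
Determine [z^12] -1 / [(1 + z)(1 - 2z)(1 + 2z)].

-5461

Partial fractions give a closed form: a_n = (1/3)·(-1)^n + (-1/3)·2^n + (-1)·(-2)^n.
At n = 12: a_12 = -5461.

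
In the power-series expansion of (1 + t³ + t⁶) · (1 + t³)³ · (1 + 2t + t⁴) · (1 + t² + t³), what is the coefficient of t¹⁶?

21

(1 + t³ + t⁶) has coefficients 1,0,0,1,0,0,1 for degrees 0…6.
(1 + t³)³ has coefficients 1,0,0,3,0,0,3,0,0,1,0,0,0,0,0,0,0 for degrees 0…16.
Multiplying by (1 + 2t + t⁴) gives running coefficients 1,2,0,3,7,0,3,9,0,1,5,0,0,1,0,0,0 for degrees 0…16.
Finally multiplying by (1 + t² + t³), the product of all factors after the first has coefficients 1,2,1,6,9,3,13,16,3,13,14,1,6,6,0,1,1 for degrees 0…16.
[t¹⁶] = 1·1 + 1·6 + 1·14 = 21.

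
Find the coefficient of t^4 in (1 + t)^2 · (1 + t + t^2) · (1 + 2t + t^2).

(1 + t)^2 has coefficients 1,2,1 for degrees 0…2.
(1 + t + t^2) has coefficients 1,1,1,0,0 for degrees 0…4.
Finally multiplying by (1 + 2t + t^2), the product of all factors after the first has coefficients 1,3,4,3,1 for degrees 0…4.
[t^4] = 1·1 + 2·3 + 1·4 = 11.

11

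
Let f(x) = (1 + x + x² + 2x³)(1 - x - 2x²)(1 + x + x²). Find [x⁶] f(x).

(1 + x + x² + 2x³) has coefficients 1,1,1,2 for degrees 0…3.
(1 - x - 2x²) has coefficients 1,-1,-2,0,0,0,0 for degrees 0…6.
Finally multiplying by (1 + x + x²), the product of all factors after the first has coefficients 1,0,-2,-3,-2,0,0 for degrees 0…6.
[x⁶] = 1·0 + 1·0 + 1·(-2) + 2·(-3) = -8.

-8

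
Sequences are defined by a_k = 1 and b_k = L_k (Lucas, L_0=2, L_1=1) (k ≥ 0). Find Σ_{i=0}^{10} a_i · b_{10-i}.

321

This is [x^10] in the product of the two ordinary generating functions.
Σ = 1·123 + 1·76 + 1·47 + 1·29 + 1·18 + 1·11 + 1·7 + 1·4 + 1·3 + 1·1 + 1·2 = 321.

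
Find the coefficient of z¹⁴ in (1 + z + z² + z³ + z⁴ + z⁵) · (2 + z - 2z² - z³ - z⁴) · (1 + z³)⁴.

-15

(1 + z + z² + z³ + z⁴ + z⁵) has coefficients 1,1,1,1,1,1 for degrees 0…5.
(2 + z - 2z² - z³ - z⁴) has coefficients 2,1,-2,-1,-1,0,0,0,0,0,0,0,0,0,0 for degrees 0…14.
Finally multiplying by (1 + z³)⁴, the product of all factors after the first has coefficients 2,1,-2,7,3,-8,8,2,-12,2,-2,-8,-2,-3,-2 for degrees 0…14.
[z¹⁴] = 1·(-2) + 1·(-3) + 1·(-2) + 1·(-8) + 1·(-2) + 1·2 = -15.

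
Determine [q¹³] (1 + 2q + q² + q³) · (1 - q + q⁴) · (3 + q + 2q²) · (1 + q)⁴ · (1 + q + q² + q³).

(1 + 2q + q² + q³) has coefficients 1,2,1,1 for degrees 0…3.
(1 - q + q⁴) has coefficients 1,-1,0,0,1,0,0,0,0,0,0,0,0,0 for degrees 0…13.
Multiplying by (3 + q + 2q²) gives running coefficients 3,-2,1,-2,3,1,2,0,0,0,0,0,0,0 for degrees 0…13.
Multiplying by (1 + q)⁴ gives running coefficients 3,10,11,2,-4,3,17,24,19,9,2,0,0,0 for degrees 0…13.
Finally multiplying by (1 + q + q² + q³), the product of all factors after the first has coefficients 3,13,24,26,19,12,18,40,63,69,54,30,11,2 for degrees 0…13.
[q¹³] = 1·2 + 2·11 + 1·30 + 1·54 = 108.

108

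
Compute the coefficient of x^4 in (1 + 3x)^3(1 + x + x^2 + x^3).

(1 + 3x)^3 has coefficients 1,9,27,27 for degrees 0…3.
(1 + x + x^2 + x^3) has coefficients 1,1,1,1,0 for degrees 0…4.
[x^4] = 1·0 + 9·1 + 27·1 + 27·1 = 63.

63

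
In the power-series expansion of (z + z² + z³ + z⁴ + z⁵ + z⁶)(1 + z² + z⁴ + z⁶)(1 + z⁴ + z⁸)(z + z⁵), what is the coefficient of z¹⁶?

10

(z + z² + z³ + z⁴ + z⁵ + z⁶) has coefficients 0,1,1,1,1,1,1 for degrees 0…6.
(1 + z² + z⁴ + z⁶) has coefficients 1,0,1,0,1,0,1,0,0,0,0,0,0,0,0,0,0 for degrees 0…16.
Multiplying by (1 + z⁴ + z⁸) gives running coefficients 1,0,1,0,2,0,2,0,2,0,2,0,1,0,1,0,0 for degrees 0…16.
Finally multiplying by (z + z⁵), the product of all factors after the first has coefficients 0,1,0,1,0,3,0,3,0,4,0,4,0,3,0,3,0 for degrees 0…16.
[z¹⁶] = 1·3 + 1·0 + 1·3 + 1·0 + 1·4 + 1·0 = 10.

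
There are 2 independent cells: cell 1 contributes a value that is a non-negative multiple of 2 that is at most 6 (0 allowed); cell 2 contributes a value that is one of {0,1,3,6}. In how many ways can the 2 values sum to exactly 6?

2

The generating function for the choices is (1 + y² + y⁴ + y⁶)·(1 + y + y³ + y⁶); the count is [y⁶].
(1 + y² + y⁴ + y⁶) has coefficients 1,0,1,0,1,0,1 for degrees 0…6.
(1 + y + y³ + y⁶) has coefficients 1,1,0,1,0,0,1 for degrees 0…6.
[y⁶] = 1·1 + 1·0 + 1·0 + 1·1 = 2.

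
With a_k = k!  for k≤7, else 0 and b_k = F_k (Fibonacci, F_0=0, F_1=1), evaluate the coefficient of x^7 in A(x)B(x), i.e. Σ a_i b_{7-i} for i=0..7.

Write out a_i and b_{7-i} for i = 0,…,7 and sum the products.
Σ = 1·13 + 1·8 + 2·5 + 6·3 + 24·2 + 120·1 + 720·1 + 5040·0 = 937.

937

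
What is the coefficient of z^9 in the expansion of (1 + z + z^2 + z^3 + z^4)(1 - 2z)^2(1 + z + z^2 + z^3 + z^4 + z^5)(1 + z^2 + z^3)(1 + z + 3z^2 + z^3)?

(1 + z + z^2 + z^3 + z^4) has coefficients 1,1,1,1,1 for degrees 0…4.
(1 - 2z)^2 has coefficients 1,-4,4,0,0,0,0,0,0,0 for degrees 0…9.
Multiplying by (1 + z + z^2 + z^3 + z^4 + z^5) gives running coefficients 1,-3,1,1,1,1,0,4,0,0 for degrees 0…9.
Multiplying by (1 + z^2 + z^3) gives running coefficients 1,-3,2,-1,-1,3,2,6,1,4 for degrees 0…9.
Finally multiplying by (1 + z + 3z^2 + z^3), the product of all factors after the first has coefficients 1,-2,2,-7,1,1,1,16,16,25 for degrees 0…9.
[z^9] = 1·25 + 1·16 + 1·16 + 1·1 + 1·1 = 59.

59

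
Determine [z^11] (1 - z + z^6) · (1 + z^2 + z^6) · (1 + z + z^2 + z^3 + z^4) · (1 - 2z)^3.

-4

(1 - z + z^6) has coefficients 1,-1,0,0,0,0,1 for degrees 0…6.
(1 + z^2 + z^6) has coefficients 1,0,1,0,0,0,1,0,0,0,0,0 for degrees 0…11.
Multiplying by (1 + z + z^2 + z^3 + z^4) gives running coefficients 1,1,2,2,2,1,2,1,1,1,1,0 for degrees 0…11.
Finally multiplying by (1 - 2z)^3, the product of all factors after the first has coefficients 1,-5,8,-6,6,-3,4,-15,11,-9,-1,-2 for degrees 0…11.
[z^11] = 1·(-2) − 1·(-1) + 1·(-3) = -4.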